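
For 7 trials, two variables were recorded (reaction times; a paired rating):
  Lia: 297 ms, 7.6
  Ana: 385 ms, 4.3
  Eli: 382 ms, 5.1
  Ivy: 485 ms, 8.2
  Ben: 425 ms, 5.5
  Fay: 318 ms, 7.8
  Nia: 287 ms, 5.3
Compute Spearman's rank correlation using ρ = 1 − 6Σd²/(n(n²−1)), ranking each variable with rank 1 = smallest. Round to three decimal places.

Ranks of variable 1: 2, 5, 4, 7, 6, 3, 1
Ranks of variable 2: 5, 1, 2, 7, 4, 6, 3
d = r₁ − r₂: -3, 4, 2, 0, 2, -3, -2
d²: 9, 16, 4, 0, 4, 9, 4; Σd² = 46
ρ = 1 − 6·46/(7·48) = 1 − 276/336 = 0.179

0.179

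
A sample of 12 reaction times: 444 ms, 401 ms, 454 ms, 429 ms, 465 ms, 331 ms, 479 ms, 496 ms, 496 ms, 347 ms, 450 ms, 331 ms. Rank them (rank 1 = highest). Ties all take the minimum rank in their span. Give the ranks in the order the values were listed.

7, 9, 5, 8, 4, 11, 3, 1, 1, 10, 6, 11

Sorted (descending): 496, 496, 479, 465, 454, 450, 444, 429, 401, 347, 331, 331
The 2 values of 496 occupy positions 1–2 → each gets rank 1.
The 2 values of 331 occupy positions 11–12 → each gets rank 11.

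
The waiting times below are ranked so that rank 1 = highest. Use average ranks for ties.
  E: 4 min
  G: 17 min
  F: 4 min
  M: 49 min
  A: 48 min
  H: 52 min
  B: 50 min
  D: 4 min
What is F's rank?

7

Sorted (descending): 52, 50, 49, 48, 17, 4, 4, 4
The 3 values of 4 occupy positions 6–8 → average rank 7.
F has value 4 min → rank 7.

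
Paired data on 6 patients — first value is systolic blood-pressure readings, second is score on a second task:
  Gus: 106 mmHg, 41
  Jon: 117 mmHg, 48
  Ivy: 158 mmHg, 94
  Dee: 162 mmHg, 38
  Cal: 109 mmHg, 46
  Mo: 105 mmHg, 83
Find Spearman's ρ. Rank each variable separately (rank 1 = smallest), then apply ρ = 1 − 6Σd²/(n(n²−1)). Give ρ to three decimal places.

Ranks of variable 1: 2, 4, 5, 6, 3, 1
Ranks of variable 2: 2, 4, 6, 1, 3, 5
d = r₁ − r₂: 0, 0, -1, 5, 0, -4
d²: 0, 0, 1, 25, 0, 16; Σd² = 42
ρ = 1 − 6·42/(6·35) = 1 − 252/210 = -0.200

-0.200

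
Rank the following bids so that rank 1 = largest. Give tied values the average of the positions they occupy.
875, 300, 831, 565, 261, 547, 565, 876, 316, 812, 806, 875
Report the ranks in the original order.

2.5, 11, 4, 7.5, 12, 9, 7.5, 1, 10, 5, 6, 2.5

Sorted (descending): 876, 875, 875, 831, 812, 806, 565, 565, 547, 316, 300, 261
The 2 values of 875 occupy positions 2–3 → average rank (2+3)/2 = 2.5.
The 2 values of 565 occupy positions 7–8 → average rank (7+8)/2 = 7.5.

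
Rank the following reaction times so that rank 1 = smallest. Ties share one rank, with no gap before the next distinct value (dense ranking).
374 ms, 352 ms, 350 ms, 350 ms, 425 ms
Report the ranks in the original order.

Sorted (ascending): 350, 350, 352, 374, 425
The 2 values of 350 share dense rank 1.
Remaining distinct values take the next consecutive integers.

3, 2, 1, 1, 4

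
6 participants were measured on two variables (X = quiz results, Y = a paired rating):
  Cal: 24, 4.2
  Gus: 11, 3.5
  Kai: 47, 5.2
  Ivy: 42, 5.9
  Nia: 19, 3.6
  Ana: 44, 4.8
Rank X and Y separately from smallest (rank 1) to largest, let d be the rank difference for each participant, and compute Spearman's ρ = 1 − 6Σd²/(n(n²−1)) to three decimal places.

0.829

Ranks of variable 1: 3, 1, 6, 4, 2, 5
Ranks of variable 2: 3, 1, 5, 6, 2, 4
d = r₁ − r₂: 0, 0, 1, -2, 0, 1
d²: 0, 0, 1, 4, 0, 1; Σd² = 6
ρ = 1 − 6·6/(6·35) = 1 − 36/210 = 0.829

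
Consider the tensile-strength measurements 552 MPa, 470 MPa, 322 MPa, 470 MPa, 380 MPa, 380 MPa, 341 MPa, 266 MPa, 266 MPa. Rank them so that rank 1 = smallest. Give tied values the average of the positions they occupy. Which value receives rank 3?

Sorted (ascending): 266, 266, 322, 341, 380, 380, 470, 470, 552
The 2 values of 266 occupy positions 1–2 → average rank (1+2)/2 = 1.5.
The 2 values of 380 occupy positions 5–6 → average rank (5+6)/2 = 5.5.
The 2 values of 470 occupy positions 7–8 → average rank (7+8)/2 = 7.5.
Rank 3 → value 322.

322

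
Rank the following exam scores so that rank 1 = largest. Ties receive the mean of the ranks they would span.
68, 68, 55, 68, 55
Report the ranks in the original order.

Sorted (descending): 68, 68, 68, 55, 55
The 3 values of 68 occupy positions 1–3 → average rank 2.
The 2 values of 55 occupy positions 4–5 → average rank (4+5)/2 = 4.5.

2, 2, 4.5, 2, 4.5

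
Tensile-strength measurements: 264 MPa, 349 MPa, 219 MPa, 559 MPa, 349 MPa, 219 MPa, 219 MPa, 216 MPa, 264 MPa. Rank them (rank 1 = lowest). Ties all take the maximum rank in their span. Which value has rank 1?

Sorted (ascending): 216, 219, 219, 219, 264, 264, 349, 349, 559
The 3 values of 219 occupy positions 2–4 → each gets rank 4.
The 2 values of 264 occupy positions 5–6 → each gets rank 6.
The 2 values of 349 occupy positions 7–8 → each gets rank 8.
Rank 1 → value 216.

216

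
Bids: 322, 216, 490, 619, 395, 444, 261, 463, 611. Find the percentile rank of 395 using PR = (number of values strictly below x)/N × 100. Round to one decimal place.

N = 9.
Strictly below 395: 3. Equal to 395: 1.
PR = 3/9 × 100 = 33.3

33.3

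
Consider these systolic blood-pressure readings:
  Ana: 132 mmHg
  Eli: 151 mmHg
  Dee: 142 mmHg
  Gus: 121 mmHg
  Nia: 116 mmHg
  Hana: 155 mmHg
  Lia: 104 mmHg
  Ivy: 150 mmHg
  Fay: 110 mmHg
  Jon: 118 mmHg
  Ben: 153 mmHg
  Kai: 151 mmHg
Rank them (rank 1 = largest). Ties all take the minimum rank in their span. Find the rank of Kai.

3

Sorted (descending): 155, 153, 151, 151, 150, 142, 132, 121, 118, 116, 110, 104
The 2 values of 151 occupy positions 3–4 → each gets rank 3.
Kai has value 151 mmHg → rank 3.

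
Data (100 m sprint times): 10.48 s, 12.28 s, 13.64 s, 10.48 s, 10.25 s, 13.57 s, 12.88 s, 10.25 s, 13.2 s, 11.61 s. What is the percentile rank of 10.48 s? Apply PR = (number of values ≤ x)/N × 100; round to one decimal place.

40.0

N = 10.
Strictly below 10.48: 2. Equal to 10.48: 2.
PR = 4/10 × 100 = 40.0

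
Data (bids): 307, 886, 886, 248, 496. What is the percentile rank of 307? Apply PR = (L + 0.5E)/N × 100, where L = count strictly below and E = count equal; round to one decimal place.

30.0

N = 5.
Strictly below 307: 1. Equal to 307: 1.
PR = (1 + 0.5·1)/5 × 100 = 30.0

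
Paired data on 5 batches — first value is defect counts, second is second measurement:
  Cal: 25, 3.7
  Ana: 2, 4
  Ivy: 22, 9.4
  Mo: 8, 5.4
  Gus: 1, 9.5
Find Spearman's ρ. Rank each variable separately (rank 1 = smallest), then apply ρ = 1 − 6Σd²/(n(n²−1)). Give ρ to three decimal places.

Ranks of variable 1: 5, 2, 4, 3, 1
Ranks of variable 2: 1, 2, 4, 3, 5
d = r₁ − r₂: 4, 0, 0, 0, -4
d²: 16, 0, 0, 0, 16; Σd² = 32
ρ = 1 − 6·32/(5·24) = 1 − 192/120 = -0.600

-0.600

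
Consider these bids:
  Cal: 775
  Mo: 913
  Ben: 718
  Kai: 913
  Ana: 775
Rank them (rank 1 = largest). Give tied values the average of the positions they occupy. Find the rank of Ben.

Sorted (descending): 913, 913, 775, 775, 718
The 2 values of 913 occupy positions 1–2 → average rank (1+2)/2 = 1.5.
The 2 values of 775 occupy positions 3–4 → average rank (3+4)/2 = 3.5.
Ben has value 718 → rank 5.

5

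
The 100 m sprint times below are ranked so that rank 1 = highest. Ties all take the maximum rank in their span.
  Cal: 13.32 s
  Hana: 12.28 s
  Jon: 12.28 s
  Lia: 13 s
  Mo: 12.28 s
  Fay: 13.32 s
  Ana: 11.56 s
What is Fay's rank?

2

Sorted (descending): 13.32, 13.32, 13, 12.28, 12.28, 12.28, 11.56
The 2 values of 13.32 occupy positions 1–2 → each gets rank 2.
The 3 values of 12.28 occupy positions 4–6 → each gets rank 6.
Fay has value 13.32 s → rank 2.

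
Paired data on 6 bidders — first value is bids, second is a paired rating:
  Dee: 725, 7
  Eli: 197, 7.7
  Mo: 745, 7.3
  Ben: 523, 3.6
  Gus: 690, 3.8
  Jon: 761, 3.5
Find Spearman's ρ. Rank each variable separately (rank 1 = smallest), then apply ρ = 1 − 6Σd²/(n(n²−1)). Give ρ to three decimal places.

-0.429

Ranks of variable 1: 4, 1, 5, 2, 3, 6
Ranks of variable 2: 4, 6, 5, 2, 3, 1
d = r₁ − r₂: 0, -5, 0, 0, 0, 5
d²: 0, 25, 0, 0, 0, 25; Σd² = 50
ρ = 1 − 6·50/(6·35) = 1 − 300/210 = -0.429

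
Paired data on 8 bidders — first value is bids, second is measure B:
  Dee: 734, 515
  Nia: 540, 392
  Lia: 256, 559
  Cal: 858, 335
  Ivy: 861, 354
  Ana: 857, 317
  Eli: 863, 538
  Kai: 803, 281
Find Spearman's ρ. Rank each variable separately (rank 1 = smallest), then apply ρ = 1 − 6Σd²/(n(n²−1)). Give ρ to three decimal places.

-0.238

Ranks of variable 1: 3, 2, 1, 6, 7, 5, 8, 4
Ranks of variable 2: 6, 5, 8, 3, 4, 2, 7, 1
d = r₁ − r₂: -3, -3, -7, 3, 3, 3, 1, 3
d²: 9, 9, 49, 9, 9, 9, 1, 9; Σd² = 104
ρ = 1 − 6·104/(8·63) = 1 − 624/504 = -0.238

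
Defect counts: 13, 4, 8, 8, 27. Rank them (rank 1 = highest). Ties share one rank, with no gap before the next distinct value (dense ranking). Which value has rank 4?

4

Sorted (descending): 27, 13, 8, 8, 4
The 2 values of 8 share dense rank 3.
Remaining distinct values take the next consecutive integers.
Rank 4 → value 4.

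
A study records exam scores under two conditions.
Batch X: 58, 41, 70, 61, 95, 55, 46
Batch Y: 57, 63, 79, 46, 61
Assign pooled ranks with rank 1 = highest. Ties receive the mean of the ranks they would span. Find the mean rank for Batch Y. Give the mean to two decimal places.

Sorted (descending): 95, 79, 70, 63, 61, 61, 58, 57, 55, 46, 46, 41
The 2 values of 61 occupy positions 5–6 → average rank (5+6)/2 = 5.5.
The 2 values of 46 occupy positions 10–11 → average rank (10+11)/2 = 10.5.
Batch Y values → pooled ranks: 57→8, 63→4, 79→2, 46→10.5, 61→5.5
Mean rank = (8 + 4 + 2 + 10.5 + 5.5) / 5 = 6.00

6.00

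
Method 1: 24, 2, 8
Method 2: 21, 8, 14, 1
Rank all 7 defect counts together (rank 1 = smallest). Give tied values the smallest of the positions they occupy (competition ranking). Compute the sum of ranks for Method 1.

12

Sorted (ascending): 1, 2, 8, 8, 14, 21, 24
The 2 values of 8 occupy positions 3–4 → each gets rank 3.
Method 1 values → pooled ranks: 24→7, 2→2, 8→3
Rank sum = 7 + 2 + 3 = 12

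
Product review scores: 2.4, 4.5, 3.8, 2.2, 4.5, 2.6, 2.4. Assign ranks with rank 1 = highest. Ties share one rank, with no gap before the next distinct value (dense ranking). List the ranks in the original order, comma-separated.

Sorted (descending): 4.5, 4.5, 3.8, 2.6, 2.4, 2.4, 2.2
The 2 values of 4.5 share dense rank 1.
The 2 values of 2.4 share dense rank 4.
Remaining distinct values take the next consecutive integers.

4, 1, 2, 5, 1, 3, 4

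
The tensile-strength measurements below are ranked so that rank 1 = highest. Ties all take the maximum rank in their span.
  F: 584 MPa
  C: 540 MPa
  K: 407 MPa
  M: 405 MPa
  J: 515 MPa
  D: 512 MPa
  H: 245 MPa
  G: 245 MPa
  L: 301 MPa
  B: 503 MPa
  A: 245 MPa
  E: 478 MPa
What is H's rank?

12

Sorted (descending): 584, 540, 515, 512, 503, 478, 407, 405, 301, 245, 245, 245
The 3 values of 245 occupy positions 10–12 → each gets rank 12.
H has value 245 MPa → rank 12.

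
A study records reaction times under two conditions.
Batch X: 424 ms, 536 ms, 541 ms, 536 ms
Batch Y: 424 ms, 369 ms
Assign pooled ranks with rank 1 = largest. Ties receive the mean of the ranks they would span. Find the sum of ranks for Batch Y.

Sorted (descending): 541, 536, 536, 424, 424, 369
The 2 values of 536 occupy positions 2–3 → average rank (2+3)/2 = 2.5.
The 2 values of 424 occupy positions 4–5 → average rank (4+5)/2 = 4.5.
Batch Y values → pooled ranks: 424→4.5, 369→6
Rank sum = 4.5 + 6 = 10.5

10.5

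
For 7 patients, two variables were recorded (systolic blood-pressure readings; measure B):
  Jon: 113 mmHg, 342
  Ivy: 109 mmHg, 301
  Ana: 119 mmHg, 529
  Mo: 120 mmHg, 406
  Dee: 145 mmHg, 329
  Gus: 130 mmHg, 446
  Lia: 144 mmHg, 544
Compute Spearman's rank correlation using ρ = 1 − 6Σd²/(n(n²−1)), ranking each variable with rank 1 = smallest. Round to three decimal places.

0.357

Ranks of variable 1: 2, 1, 3, 4, 7, 5, 6
Ranks of variable 2: 3, 1, 6, 4, 2, 5, 7
d = r₁ − r₂: -1, 0, -3, 0, 5, 0, -1
d²: 1, 0, 9, 0, 25, 0, 1; Σd² = 36
ρ = 1 − 6·36/(7·48) = 1 − 216/336 = 0.357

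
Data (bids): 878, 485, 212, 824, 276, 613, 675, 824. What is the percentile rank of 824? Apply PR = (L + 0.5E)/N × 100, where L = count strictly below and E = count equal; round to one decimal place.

N = 8.
Strictly below 824: 5. Equal to 824: 2.
PR = (5 + 0.5·2)/8 × 100 = 75.0

75.0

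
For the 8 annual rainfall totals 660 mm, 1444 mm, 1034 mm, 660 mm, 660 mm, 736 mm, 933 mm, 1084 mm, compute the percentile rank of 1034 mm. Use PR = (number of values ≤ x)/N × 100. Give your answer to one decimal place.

75.0

N = 8.
Strictly below 1034: 5. Equal to 1034: 1.
PR = 6/8 × 100 = 75.0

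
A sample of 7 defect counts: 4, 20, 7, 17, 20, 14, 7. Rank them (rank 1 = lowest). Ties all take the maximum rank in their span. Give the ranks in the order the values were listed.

Sorted (ascending): 4, 7, 7, 14, 17, 20, 20
The 2 values of 7 occupy positions 2–3 → each gets rank 3.
The 2 values of 20 occupy positions 6–7 → each gets rank 7.

1, 7, 3, 5, 7, 4, 3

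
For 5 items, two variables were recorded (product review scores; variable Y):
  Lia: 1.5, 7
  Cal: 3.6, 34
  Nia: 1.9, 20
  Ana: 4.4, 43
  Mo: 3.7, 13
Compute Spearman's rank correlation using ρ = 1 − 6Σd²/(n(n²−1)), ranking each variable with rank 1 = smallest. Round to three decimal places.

Ranks of variable 1: 1, 3, 2, 5, 4
Ranks of variable 2: 1, 4, 3, 5, 2
d = r₁ − r₂: 0, -1, -1, 0, 2
d²: 0, 1, 1, 0, 4; Σd² = 6
ρ = 1 − 6·6/(5·24) = 1 − 36/120 = 0.700

0.700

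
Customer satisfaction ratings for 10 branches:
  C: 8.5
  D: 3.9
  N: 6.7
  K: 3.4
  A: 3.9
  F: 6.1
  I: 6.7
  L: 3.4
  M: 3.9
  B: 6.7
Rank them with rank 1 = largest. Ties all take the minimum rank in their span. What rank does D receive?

6

Sorted (descending): 8.5, 6.7, 6.7, 6.7, 6.1, 3.9, 3.9, 3.9, 3.4, 3.4
The 3 values of 6.7 occupy positions 2–4 → each gets rank 2.
The 3 values of 3.9 occupy positions 6–8 → each gets rank 6.
The 2 values of 3.4 occupy positions 9–10 → each gets rank 9.
D has value 3.9 → rank 6.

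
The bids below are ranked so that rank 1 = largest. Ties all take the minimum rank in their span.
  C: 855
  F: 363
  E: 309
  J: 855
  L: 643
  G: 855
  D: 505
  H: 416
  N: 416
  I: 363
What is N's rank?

6

Sorted (descending): 855, 855, 855, 643, 505, 416, 416, 363, 363, 309
The 3 values of 855 occupy positions 1–3 → each gets rank 1.
The 2 values of 416 occupy positions 6–7 → each gets rank 6.
The 2 values of 363 occupy positions 8–9 → each gets rank 8.
N has value 416 → rank 6.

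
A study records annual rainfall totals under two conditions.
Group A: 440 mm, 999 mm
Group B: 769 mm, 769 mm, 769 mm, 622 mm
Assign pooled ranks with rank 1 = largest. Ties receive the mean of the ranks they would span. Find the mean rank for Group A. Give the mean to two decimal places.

Sorted (descending): 999, 769, 769, 769, 622, 440
The 3 values of 769 occupy positions 2–4 → average rank 3.
Group A values → pooled ranks: 440→6, 999→1
Mean rank = (6 + 1) / 2 = 3.50

3.50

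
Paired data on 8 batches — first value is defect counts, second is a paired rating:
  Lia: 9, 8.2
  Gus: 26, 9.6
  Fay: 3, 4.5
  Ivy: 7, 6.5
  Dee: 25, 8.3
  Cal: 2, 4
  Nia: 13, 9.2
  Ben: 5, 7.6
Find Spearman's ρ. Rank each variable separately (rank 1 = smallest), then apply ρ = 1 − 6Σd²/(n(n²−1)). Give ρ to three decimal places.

Ranks of variable 1: 5, 8, 2, 4, 7, 1, 6, 3
Ranks of variable 2: 5, 8, 2, 3, 6, 1, 7, 4
d = r₁ − r₂: 0, 0, 0, 1, 1, 0, -1, -1
d²: 0, 0, 0, 1, 1, 0, 1, 1; Σd² = 4
ρ = 1 − 6·4/(8·63) = 1 − 24/504 = 0.952

0.952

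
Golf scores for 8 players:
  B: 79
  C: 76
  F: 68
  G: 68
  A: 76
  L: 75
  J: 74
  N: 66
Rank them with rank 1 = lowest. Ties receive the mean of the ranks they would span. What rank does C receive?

Sorted (ascending): 66, 68, 68, 74, 75, 76, 76, 79
The 2 values of 68 occupy positions 2–3 → average rank (2+3)/2 = 2.5.
The 2 values of 76 occupy positions 6–7 → average rank (6+7)/2 = 6.5.
C has value 76 → rank 6.5.

6.5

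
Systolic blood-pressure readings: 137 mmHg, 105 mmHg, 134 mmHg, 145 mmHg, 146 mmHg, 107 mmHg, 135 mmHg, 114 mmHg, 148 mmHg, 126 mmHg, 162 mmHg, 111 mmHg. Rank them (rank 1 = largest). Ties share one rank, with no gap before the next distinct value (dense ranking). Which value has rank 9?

Sorted (descending): 162, 148, 146, 145, 137, 135, 134, 126, 114, 111, 107, 105
No ties — each value takes its position as its rank.
Rank 9 → value 114.

114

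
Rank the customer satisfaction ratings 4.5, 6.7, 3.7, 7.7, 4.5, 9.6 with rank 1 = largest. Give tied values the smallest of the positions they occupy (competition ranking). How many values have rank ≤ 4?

5

Sorted (descending): 9.6, 7.7, 6.7, 4.5, 4.5, 3.7
The 2 values of 4.5 occupy positions 4–5 → each gets rank 4.
Ranks ≤ 4: {1, 2, 3, 4, 4} → 5 values.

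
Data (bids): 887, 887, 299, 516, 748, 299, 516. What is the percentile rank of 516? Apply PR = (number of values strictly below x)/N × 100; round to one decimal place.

28.6

N = 7.
Strictly below 516: 2. Equal to 516: 2.
PR = 2/7 × 100 = 28.6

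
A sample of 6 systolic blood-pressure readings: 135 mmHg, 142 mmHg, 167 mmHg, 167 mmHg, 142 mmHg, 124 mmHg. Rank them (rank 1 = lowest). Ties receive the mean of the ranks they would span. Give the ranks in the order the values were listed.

Sorted (ascending): 124, 135, 142, 142, 167, 167
The 2 values of 142 occupy positions 3–4 → average rank (3+4)/2 = 3.5.
The 2 values of 167 occupy positions 5–6 → average rank (5+6)/2 = 5.5.

2, 3.5, 5.5, 5.5, 3.5, 1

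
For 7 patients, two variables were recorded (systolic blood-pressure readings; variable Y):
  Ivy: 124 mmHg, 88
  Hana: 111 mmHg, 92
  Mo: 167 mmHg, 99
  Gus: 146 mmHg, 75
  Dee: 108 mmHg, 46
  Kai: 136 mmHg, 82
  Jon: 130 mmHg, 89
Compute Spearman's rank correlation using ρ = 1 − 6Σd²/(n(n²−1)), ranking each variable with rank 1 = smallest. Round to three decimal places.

Ranks of variable 1: 3, 2, 7, 6, 1, 5, 4
Ranks of variable 2: 4, 6, 7, 2, 1, 3, 5
d = r₁ − r₂: -1, -4, 0, 4, 0, 2, -1
d²: 1, 16, 0, 16, 0, 4, 1; Σd² = 38
ρ = 1 − 6·38/(7·48) = 1 − 228/336 = 0.321

0.321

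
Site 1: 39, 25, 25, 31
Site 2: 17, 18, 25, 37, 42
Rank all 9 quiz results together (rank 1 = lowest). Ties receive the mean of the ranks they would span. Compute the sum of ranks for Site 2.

Sorted (ascending): 17, 18, 25, 25, 25, 31, 37, 39, 42
The 3 values of 25 occupy positions 3–5 → average rank 4.
Site 2 values → pooled ranks: 17→1, 18→2, 25→4, 37→7, 42→9
Rank sum = 1 + 2 + 4 + 7 + 9 = 23

23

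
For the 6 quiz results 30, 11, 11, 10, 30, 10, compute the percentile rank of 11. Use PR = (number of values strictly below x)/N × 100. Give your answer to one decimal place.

33.3

N = 6.
Strictly below 11: 2. Equal to 11: 2.
PR = 2/6 × 100 = 33.3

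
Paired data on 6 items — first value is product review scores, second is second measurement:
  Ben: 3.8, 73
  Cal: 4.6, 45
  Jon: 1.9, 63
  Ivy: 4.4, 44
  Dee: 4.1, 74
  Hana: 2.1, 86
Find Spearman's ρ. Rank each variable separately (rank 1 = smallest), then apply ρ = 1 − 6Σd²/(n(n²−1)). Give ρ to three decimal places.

-0.543

Ranks of variable 1: 3, 6, 1, 5, 4, 2
Ranks of variable 2: 4, 2, 3, 1, 5, 6
d = r₁ − r₂: -1, 4, -2, 4, -1, -4
d²: 1, 16, 4, 16, 1, 16; Σd² = 54
ρ = 1 − 6·54/(6·35) = 1 − 324/210 = -0.543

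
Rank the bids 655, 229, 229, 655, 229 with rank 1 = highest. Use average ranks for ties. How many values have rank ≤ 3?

Sorted (descending): 655, 655, 229, 229, 229
The 2 values of 655 occupy positions 1–2 → average rank (1+2)/2 = 1.5.
The 3 values of 229 occupy positions 3–5 → average rank 4.
Ranks ≤ 3: {1.5, 1.5} → 2 values.

2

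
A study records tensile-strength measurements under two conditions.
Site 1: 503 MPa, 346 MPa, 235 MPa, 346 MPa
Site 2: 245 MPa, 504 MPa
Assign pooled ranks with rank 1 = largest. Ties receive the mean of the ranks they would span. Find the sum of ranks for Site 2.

Sorted (descending): 504, 503, 346, 346, 245, 235
The 2 values of 346 occupy positions 3–4 → average rank (3+4)/2 = 3.5.
Site 2 values → pooled ranks: 245→5, 504→1
Rank sum = 5 + 1 = 6

6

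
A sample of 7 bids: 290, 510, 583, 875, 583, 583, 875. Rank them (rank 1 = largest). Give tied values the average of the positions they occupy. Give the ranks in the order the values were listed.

7, 6, 4, 1.5, 4, 4, 1.5

Sorted (descending): 875, 875, 583, 583, 583, 510, 290
The 2 values of 875 occupy positions 1–2 → average rank (1+2)/2 = 1.5.
The 3 values of 583 occupy positions 3–5 → average rank 4.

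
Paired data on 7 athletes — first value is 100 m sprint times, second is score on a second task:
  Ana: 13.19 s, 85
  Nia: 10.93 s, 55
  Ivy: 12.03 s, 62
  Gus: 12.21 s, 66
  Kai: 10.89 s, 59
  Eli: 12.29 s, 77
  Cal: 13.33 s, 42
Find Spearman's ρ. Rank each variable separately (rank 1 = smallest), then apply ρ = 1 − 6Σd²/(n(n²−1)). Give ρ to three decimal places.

Ranks of variable 1: 6, 2, 3, 4, 1, 5, 7
Ranks of variable 2: 7, 2, 4, 5, 3, 6, 1
d = r₁ − r₂: -1, 0, -1, -1, -2, -1, 6
d²: 1, 0, 1, 1, 4, 1, 36; Σd² = 44
ρ = 1 − 6·44/(7·48) = 1 − 264/336 = 0.214

0.214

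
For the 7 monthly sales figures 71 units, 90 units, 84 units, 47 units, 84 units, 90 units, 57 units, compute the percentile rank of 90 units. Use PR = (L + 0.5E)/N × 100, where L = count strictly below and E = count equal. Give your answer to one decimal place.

85.7

N = 7.
Strictly below 90: 5. Equal to 90: 2.
PR = (5 + 0.5·2)/7 × 100 = 85.7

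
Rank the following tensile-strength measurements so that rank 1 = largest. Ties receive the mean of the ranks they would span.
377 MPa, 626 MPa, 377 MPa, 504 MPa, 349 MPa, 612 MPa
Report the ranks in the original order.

Sorted (descending): 626, 612, 504, 377, 377, 349
The 2 values of 377 occupy positions 4–5 → average rank (4+5)/2 = 4.5.

4.5, 1, 4.5, 3, 6, 2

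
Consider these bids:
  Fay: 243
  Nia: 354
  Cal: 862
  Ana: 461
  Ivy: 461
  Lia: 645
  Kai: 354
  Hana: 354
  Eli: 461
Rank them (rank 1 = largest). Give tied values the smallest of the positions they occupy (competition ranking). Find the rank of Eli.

3

Sorted (descending): 862, 645, 461, 461, 461, 354, 354, 354, 243
The 3 values of 461 occupy positions 3–5 → each gets rank 3.
The 3 values of 354 occupy positions 6–8 → each gets rank 6.
Eli has value 461 → rank 3.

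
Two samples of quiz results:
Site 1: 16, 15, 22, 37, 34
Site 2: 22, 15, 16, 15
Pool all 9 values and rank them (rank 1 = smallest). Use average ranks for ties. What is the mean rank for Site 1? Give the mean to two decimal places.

6.00

Sorted (ascending): 15, 15, 15, 16, 16, 22, 22, 34, 37
The 3 values of 15 occupy positions 1–3 → average rank 2.
The 2 values of 16 occupy positions 4–5 → average rank (4+5)/2 = 4.5.
The 2 values of 22 occupy positions 6–7 → average rank (6+7)/2 = 6.5.
Site 1 values → pooled ranks: 16→4.5, 15→2, 22→6.5, 37→9, 34→8
Mean rank = (4.5 + 2 + 6.5 + 9 + 8) / 5 = 6.00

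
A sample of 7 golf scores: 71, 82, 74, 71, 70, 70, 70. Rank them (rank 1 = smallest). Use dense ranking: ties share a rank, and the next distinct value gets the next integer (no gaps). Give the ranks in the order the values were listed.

2, 4, 3, 2, 1, 1, 1

Sorted (ascending): 70, 70, 70, 71, 71, 74, 82
The 3 values of 70 share dense rank 1.
The 2 values of 71 share dense rank 2.
Remaining distinct values take the next consecutive integers.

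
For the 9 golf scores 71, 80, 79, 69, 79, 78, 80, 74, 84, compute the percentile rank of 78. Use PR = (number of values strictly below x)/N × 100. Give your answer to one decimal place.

33.3

N = 9.
Strictly below 78: 3. Equal to 78: 1.
PR = 3/9 × 100 = 33.3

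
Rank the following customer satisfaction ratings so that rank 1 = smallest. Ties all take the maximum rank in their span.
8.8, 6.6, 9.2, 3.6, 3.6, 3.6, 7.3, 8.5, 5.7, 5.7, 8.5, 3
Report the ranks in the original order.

Sorted (ascending): 3, 3.6, 3.6, 3.6, 5.7, 5.7, 6.6, 7.3, 8.5, 8.5, 8.8, 9.2
The 3 values of 3.6 occupy positions 2–4 → each gets rank 4.
The 2 values of 5.7 occupy positions 5–6 → each gets rank 6.
The 2 values of 8.5 occupy positions 9–10 → each gets rank 10.

11, 7, 12, 4, 4, 4, 8, 10, 6, 6, 10, 1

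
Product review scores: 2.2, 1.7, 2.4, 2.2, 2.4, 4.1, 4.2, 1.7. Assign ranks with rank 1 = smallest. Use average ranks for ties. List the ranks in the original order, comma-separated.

3.5, 1.5, 5.5, 3.5, 5.5, 7, 8, 1.5

Sorted (ascending): 1.7, 1.7, 2.2, 2.2, 2.4, 2.4, 4.1, 4.2
The 2 values of 1.7 occupy positions 1–2 → average rank (1+2)/2 = 1.5.
The 2 values of 2.2 occupy positions 3–4 → average rank (3+4)/2 = 3.5.
The 2 values of 2.4 occupy positions 5–6 → average rank (5+6)/2 = 5.5.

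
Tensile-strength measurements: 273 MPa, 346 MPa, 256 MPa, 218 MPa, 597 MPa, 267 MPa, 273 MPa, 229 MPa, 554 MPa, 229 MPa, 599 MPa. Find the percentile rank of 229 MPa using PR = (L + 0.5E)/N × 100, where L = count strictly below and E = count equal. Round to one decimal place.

18.2

N = 11.
Strictly below 229: 1. Equal to 229: 2.
PR = (1 + 0.5·2)/11 × 100 = 18.2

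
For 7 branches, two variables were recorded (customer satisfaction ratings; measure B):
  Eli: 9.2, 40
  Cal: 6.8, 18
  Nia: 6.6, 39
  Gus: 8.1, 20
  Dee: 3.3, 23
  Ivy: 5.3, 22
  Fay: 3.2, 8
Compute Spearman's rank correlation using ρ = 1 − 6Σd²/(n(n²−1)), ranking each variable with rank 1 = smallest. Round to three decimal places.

0.429

Ranks of variable 1: 7, 5, 4, 6, 2, 3, 1
Ranks of variable 2: 7, 2, 6, 3, 5, 4, 1
d = r₁ − r₂: 0, 3, -2, 3, -3, -1, 0
d²: 0, 9, 4, 9, 9, 1, 0; Σd² = 32
ρ = 1 − 6·32/(7·48) = 1 − 192/336 = 0.429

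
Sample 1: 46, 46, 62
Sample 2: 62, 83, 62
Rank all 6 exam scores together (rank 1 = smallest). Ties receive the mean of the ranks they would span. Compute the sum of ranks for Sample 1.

7

Sorted (ascending): 46, 46, 62, 62, 62, 83
The 2 values of 46 occupy positions 1–2 → average rank (1+2)/2 = 1.5.
The 3 values of 62 occupy positions 3–5 → average rank 4.
Sample 1 values → pooled ranks: 46→1.5, 46→1.5, 62→4
Rank sum = 1.5 + 1.5 + 4 = 7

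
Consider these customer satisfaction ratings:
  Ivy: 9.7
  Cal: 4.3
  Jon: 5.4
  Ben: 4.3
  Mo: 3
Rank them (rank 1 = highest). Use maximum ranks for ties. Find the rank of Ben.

4

Sorted (descending): 9.7, 5.4, 4.3, 4.3, 3
The 2 values of 4.3 occupy positions 3–4 → each gets rank 4.
Ben has value 4.3 → rank 4.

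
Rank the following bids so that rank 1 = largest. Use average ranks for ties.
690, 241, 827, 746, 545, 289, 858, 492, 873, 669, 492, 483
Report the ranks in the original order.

5, 12, 3, 4, 7, 11, 2, 8.5, 1, 6, 8.5, 10

Sorted (descending): 873, 858, 827, 746, 690, 669, 545, 492, 492, 483, 289, 241
The 2 values of 492 occupy positions 8–9 → average rank (8+9)/2 = 8.5.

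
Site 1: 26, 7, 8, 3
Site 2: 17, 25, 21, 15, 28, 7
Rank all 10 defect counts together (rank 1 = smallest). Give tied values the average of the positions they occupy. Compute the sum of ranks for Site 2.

Sorted (ascending): 3, 7, 7, 8, 15, 17, 21, 25, 26, 28
The 2 values of 7 occupy positions 2–3 → average rank (2+3)/2 = 2.5.
Site 2 values → pooled ranks: 17→6, 25→8, 21→7, 15→5, 28→10, 7→2.5
Rank sum = 6 + 8 + 7 + 5 + 10 + 2.5 = 38.5

38.5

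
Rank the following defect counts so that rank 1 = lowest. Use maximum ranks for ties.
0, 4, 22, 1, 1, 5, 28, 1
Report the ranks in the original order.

Sorted (ascending): 0, 1, 1, 1, 4, 5, 22, 28
The 3 values of 1 occupy positions 2–4 → each gets rank 4.

1, 5, 7, 4, 4, 6, 8, 4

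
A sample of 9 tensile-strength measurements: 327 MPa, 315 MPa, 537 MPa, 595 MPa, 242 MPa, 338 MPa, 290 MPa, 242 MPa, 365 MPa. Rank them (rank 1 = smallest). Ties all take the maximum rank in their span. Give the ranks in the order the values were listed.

Sorted (ascending): 242, 242, 290, 315, 327, 338, 365, 537, 595
The 2 values of 242 occupy positions 1–2 → each gets rank 2.

5, 4, 8, 9, 2, 6, 3, 2, 7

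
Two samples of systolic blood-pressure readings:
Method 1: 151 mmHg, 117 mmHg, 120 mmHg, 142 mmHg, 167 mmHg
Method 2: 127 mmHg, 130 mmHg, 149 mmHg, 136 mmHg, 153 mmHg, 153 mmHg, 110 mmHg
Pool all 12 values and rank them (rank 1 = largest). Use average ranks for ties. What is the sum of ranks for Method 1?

32

Sorted (descending): 167, 153, 153, 151, 149, 142, 136, 130, 127, 120, 117, 110
The 2 values of 153 occupy positions 2–3 → average rank (2+3)/2 = 2.5.
Method 1 values → pooled ranks: 151→4, 117→11, 120→10, 142→6, 167→1
Rank sum = 4 + 11 + 10 + 6 + 1 = 32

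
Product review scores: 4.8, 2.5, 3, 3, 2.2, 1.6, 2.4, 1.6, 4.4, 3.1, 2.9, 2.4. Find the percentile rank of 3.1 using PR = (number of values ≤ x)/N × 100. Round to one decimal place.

N = 12.
Strictly below 3.1: 9. Equal to 3.1: 1.
PR = 10/12 × 100 = 83.3

83.3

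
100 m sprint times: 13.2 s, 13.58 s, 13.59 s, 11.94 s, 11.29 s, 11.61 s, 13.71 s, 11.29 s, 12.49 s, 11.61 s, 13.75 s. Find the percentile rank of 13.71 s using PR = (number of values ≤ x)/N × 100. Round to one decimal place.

N = 11.
Strictly below 13.71: 9. Equal to 13.71: 1.
PR = 10/11 × 100 = 90.9

90.9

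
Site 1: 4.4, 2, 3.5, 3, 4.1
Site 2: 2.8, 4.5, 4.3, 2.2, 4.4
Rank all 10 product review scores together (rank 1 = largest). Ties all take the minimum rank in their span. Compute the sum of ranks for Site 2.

Sorted (descending): 4.5, 4.4, 4.4, 4.3, 4.1, 3.5, 3, 2.8, 2.2, 2
The 2 values of 4.4 occupy positions 2–3 → each gets rank 2.
Site 2 values → pooled ranks: 2.8→8, 4.5→1, 4.3→4, 2.2→9, 4.4→2
Rank sum = 8 + 1 + 4 + 9 + 2 = 24

24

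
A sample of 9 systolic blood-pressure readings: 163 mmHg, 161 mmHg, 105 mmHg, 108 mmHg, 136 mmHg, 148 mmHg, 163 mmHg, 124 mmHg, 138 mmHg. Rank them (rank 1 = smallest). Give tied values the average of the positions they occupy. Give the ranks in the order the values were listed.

8.5, 7, 1, 2, 4, 6, 8.5, 3, 5

Sorted (ascending): 105, 108, 124, 136, 138, 148, 161, 163, 163
The 2 values of 163 occupy positions 8–9 → average rank (8+9)/2 = 8.5.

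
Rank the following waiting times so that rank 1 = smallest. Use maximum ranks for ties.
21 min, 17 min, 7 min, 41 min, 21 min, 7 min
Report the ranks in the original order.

5, 3, 2, 6, 5, 2

Sorted (ascending): 7, 7, 17, 21, 21, 41
The 2 values of 7 occupy positions 1–2 → each gets rank 2.
The 2 values of 21 occupy positions 4–5 → each gets rank 5.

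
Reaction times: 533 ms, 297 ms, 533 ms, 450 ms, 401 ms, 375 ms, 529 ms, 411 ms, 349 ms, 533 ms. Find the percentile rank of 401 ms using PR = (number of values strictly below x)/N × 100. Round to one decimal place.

30.0

N = 10.
Strictly below 401: 3. Equal to 401: 1.
PR = 3/10 × 100 = 30.0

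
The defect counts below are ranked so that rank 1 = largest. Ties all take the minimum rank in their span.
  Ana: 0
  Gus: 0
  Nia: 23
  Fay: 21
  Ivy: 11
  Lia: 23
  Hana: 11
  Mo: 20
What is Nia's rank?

1

Sorted (descending): 23, 23, 21, 20, 11, 11, 0, 0
The 2 values of 23 occupy positions 1–2 → each gets rank 1.
The 2 values of 11 occupy positions 5–6 → each gets rank 5.
The 2 values of 0 occupy positions 7–8 → each gets rank 7.
Nia has value 23 → rank 1.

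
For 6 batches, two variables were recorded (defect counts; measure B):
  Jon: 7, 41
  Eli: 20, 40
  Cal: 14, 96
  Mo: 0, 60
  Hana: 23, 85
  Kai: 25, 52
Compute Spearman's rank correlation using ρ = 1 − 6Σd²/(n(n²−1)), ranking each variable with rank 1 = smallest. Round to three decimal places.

-0.029

Ranks of variable 1: 2, 4, 3, 1, 5, 6
Ranks of variable 2: 2, 1, 6, 4, 5, 3
d = r₁ − r₂: 0, 3, -3, -3, 0, 3
d²: 0, 9, 9, 9, 0, 9; Σd² = 36
ρ = 1 − 6·36/(6·35) = 1 − 216/210 = -0.029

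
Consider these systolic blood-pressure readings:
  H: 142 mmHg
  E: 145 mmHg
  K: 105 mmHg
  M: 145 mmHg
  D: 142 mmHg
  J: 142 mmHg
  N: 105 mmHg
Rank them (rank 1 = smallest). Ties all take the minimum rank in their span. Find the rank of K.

1

Sorted (ascending): 105, 105, 142, 142, 142, 145, 145
The 2 values of 105 occupy positions 1–2 → each gets rank 1.
The 3 values of 142 occupy positions 3–5 → each gets rank 3.
The 2 values of 145 occupy positions 6–7 → each gets rank 6.
K has value 105 mmHg → rank 1.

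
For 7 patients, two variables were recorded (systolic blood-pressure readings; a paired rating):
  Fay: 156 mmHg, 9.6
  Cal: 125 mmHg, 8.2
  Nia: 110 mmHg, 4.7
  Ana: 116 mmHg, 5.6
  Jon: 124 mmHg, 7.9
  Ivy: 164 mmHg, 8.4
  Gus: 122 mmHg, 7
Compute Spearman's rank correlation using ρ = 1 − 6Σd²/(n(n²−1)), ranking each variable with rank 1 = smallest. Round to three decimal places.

Ranks of variable 1: 6, 5, 1, 2, 4, 7, 3
Ranks of variable 2: 7, 5, 1, 2, 4, 6, 3
d = r₁ − r₂: -1, 0, 0, 0, 0, 1, 0
d²: 1, 0, 0, 0, 0, 1, 0; Σd² = 2
ρ = 1 − 6·2/(7·48) = 1 − 12/336 = 0.964

0.964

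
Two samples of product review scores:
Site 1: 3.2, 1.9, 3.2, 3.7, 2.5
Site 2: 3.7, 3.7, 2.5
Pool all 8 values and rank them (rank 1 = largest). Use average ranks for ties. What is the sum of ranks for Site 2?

Sorted (descending): 3.7, 3.7, 3.7, 3.2, 3.2, 2.5, 2.5, 1.9
The 3 values of 3.7 occupy positions 1–3 → average rank 2.
The 2 values of 3.2 occupy positions 4–5 → average rank (4+5)/2 = 4.5.
The 2 values of 2.5 occupy positions 6–7 → average rank (6+7)/2 = 6.5.
Site 2 values → pooled ranks: 3.7→2, 3.7→2, 2.5→6.5
Rank sum = 2 + 2 + 6.5 = 10.5

10.5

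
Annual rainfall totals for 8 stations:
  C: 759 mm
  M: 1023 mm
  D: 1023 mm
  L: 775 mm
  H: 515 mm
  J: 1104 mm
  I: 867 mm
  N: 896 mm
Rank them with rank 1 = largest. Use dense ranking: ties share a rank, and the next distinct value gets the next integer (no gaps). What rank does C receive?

6

Sorted (descending): 1104, 1023, 1023, 896, 867, 775, 759, 515
The 2 values of 1023 share dense rank 2.
Remaining distinct values take the next consecutive integers.
C has value 759 mm → rank 6.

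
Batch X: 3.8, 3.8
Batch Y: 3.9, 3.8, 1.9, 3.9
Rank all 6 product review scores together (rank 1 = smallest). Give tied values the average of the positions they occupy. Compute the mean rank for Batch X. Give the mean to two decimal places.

3.00

Sorted (ascending): 1.9, 3.8, 3.8, 3.8, 3.9, 3.9
The 3 values of 3.8 occupy positions 2–4 → average rank 3.
The 2 values of 3.9 occupy positions 5–6 → average rank (5+6)/2 = 5.5.
Batch X values → pooled ranks: 3.8→3, 3.8→3
Mean rank = (3 + 3) / 2 = 3.00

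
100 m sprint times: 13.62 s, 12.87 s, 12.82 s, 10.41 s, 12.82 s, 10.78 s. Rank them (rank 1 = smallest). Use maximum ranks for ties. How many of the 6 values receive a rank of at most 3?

Sorted (ascending): 10.41, 10.78, 12.82, 12.82, 12.87, 13.62
The 2 values of 12.82 occupy positions 3–4 → each gets rank 4.
Ranks ≤ 3: {1, 2} → 2 values.

2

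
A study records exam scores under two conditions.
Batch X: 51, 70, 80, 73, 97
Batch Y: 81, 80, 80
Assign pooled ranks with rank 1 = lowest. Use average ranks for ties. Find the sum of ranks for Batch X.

Sorted (ascending): 51, 70, 73, 80, 80, 80, 81, 97
The 3 values of 80 occupy positions 4–6 → average rank 5.
Batch X values → pooled ranks: 51→1, 70→2, 80→5, 73→3, 97→8
Rank sum = 1 + 2 + 5 + 3 + 8 = 19

19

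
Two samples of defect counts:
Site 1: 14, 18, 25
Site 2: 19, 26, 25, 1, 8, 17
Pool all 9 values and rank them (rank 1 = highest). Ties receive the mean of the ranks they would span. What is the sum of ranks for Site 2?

Sorted (descending): 26, 25, 25, 19, 18, 17, 14, 8, 1
The 2 values of 25 occupy positions 2–3 → average rank (2+3)/2 = 2.5.
Site 2 values → pooled ranks: 19→4, 26→1, 25→2.5, 1→9, 8→8, 17→6
Rank sum = 4 + 1 + 2.5 + 9 + 8 + 6 = 30.5

30.5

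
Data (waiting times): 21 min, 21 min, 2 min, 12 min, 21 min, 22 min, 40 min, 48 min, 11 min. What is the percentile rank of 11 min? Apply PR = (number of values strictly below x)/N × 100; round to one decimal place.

11.1

N = 9.
Strictly below 11: 1. Equal to 11: 1.
PR = 1/9 × 100 = 11.1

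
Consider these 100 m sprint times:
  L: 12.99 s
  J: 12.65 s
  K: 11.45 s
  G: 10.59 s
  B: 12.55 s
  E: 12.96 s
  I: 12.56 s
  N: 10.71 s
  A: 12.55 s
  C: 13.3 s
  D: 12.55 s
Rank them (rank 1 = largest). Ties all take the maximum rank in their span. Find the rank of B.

Sorted (descending): 13.3, 12.99, 12.96, 12.65, 12.56, 12.55, 12.55, 12.55, 11.45, 10.71, 10.59
The 3 values of 12.55 occupy positions 6–8 → each gets rank 8.
B has value 12.55 s → rank 8.

8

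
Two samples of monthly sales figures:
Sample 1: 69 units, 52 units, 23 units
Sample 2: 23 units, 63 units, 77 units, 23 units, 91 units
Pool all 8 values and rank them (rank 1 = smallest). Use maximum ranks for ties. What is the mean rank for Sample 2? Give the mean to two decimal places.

Sorted (ascending): 23, 23, 23, 52, 63, 69, 77, 91
The 3 values of 23 occupy positions 1–3 → each gets rank 3.
Sample 2 values → pooled ranks: 23→3, 63→5, 77→7, 23→3, 91→8
Mean rank = (3 + 5 + 7 + 3 + 8) / 5 = 5.20

5.20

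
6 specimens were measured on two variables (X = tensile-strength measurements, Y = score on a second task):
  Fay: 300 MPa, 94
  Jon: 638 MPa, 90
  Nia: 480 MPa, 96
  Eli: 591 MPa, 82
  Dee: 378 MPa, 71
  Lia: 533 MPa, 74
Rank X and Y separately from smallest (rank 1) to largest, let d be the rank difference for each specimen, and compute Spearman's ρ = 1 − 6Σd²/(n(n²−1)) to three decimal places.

-0.086

Ranks of variable 1: 1, 6, 3, 5, 2, 4
Ranks of variable 2: 5, 4, 6, 3, 1, 2
d = r₁ − r₂: -4, 2, -3, 2, 1, 2
d²: 16, 4, 9, 4, 1, 4; Σd² = 38
ρ = 1 − 6·38/(6·35) = 1 − 228/210 = -0.086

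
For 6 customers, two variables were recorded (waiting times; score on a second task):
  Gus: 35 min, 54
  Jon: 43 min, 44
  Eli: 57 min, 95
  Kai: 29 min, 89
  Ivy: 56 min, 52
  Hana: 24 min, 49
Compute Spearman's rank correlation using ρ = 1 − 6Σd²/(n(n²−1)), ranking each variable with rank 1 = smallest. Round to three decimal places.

0.314

Ranks of variable 1: 3, 4, 6, 2, 5, 1
Ranks of variable 2: 4, 1, 6, 5, 3, 2
d = r₁ − r₂: -1, 3, 0, -3, 2, -1
d²: 1, 9, 0, 9, 4, 1; Σd² = 24
ρ = 1 − 6·24/(6·35) = 1 − 144/210 = 0.314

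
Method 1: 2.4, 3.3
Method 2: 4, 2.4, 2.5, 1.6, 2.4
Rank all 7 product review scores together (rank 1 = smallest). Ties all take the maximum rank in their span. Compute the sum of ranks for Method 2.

21

Sorted (ascending): 1.6, 2.4, 2.4, 2.4, 2.5, 3.3, 4
The 3 values of 2.4 occupy positions 2–4 → each gets rank 4.
Method 2 values → pooled ranks: 4→7, 2.4→4, 2.5→5, 1.6→1, 2.4→4
Rank sum = 7 + 4 + 5 + 1 + 4 = 21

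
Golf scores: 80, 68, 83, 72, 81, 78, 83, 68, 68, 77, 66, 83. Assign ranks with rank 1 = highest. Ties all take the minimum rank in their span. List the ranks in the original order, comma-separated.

Sorted (descending): 83, 83, 83, 81, 80, 78, 77, 72, 68, 68, 68, 66
The 3 values of 83 occupy positions 1–3 → each gets rank 1.
The 3 values of 68 occupy positions 9–11 → each gets rank 9.

5, 9, 1, 8, 4, 6, 1, 9, 9, 7, 12, 1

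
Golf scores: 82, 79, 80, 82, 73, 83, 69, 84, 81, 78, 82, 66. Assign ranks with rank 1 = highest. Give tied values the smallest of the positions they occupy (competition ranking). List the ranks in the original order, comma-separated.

3, 8, 7, 3, 10, 2, 11, 1, 6, 9, 3, 12

Sorted (descending): 84, 83, 82, 82, 82, 81, 80, 79, 78, 73, 69, 66
The 3 values of 82 occupy positions 3–5 → each gets rank 3.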